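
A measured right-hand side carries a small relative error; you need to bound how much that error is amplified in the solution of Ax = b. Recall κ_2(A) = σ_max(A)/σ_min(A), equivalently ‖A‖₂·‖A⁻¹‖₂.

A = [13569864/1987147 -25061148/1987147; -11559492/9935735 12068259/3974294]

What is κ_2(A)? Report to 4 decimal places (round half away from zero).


35.6375

AᵀA = [165767998032/3454485425 -61942587462/690897085; -61942587462/690897085 93007923561/552717668]; tr = 175780593009/812820100, det = 7471182096/203205025
solving λ² − 175780593009/812820100·λ + 7471182096/203205025 = 0 gives λ = 21609/100, 1382976/8128201
κ = σ_max/σ_min = (147/10)/(1176/2851) = 35.6375


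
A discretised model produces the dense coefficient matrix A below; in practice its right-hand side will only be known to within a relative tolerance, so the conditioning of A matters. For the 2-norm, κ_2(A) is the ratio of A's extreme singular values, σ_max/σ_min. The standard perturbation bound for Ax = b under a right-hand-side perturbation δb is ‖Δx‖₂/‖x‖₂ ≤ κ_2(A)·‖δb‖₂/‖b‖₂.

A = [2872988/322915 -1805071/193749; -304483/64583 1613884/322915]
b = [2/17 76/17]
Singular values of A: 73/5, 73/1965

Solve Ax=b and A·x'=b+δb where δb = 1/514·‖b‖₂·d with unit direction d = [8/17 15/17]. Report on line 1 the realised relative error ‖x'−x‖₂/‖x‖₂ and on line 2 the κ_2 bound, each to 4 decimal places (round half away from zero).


σ_max = 73/5, σ_min = 73/1965
condition number: (73/5) ÷ (73/1965) = 393.0000
perturbation bound = 393.0000·1/514 = 0.7646
solve Ax = b  →  x = [77.8744 74.3552]
‖b‖ = 4.4721, ‖x‖ = 107.6713
re-solving with b+δb shifts x by Δx of norm 0.2342
dividing the unrounded norms, ‖Δx‖/‖x‖ = 0.0022
realised/bound (from unrounded values) ≈ 0.0028

0.0022
0.7646


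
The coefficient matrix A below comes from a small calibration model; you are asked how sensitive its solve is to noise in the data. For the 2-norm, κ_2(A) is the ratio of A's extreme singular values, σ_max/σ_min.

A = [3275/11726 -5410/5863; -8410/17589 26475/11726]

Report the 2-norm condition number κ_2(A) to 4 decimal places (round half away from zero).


33.0000

form AᵀA = [2245225/7322436 -272000/203401; -272000/203401 4840225/813604] with trace 13625/2178 and determinant 625/17424
λ_max, λ_min = (13625/2178 ± √46240000/1185921)/2 = 25/4, 25/4356
κ_2(A) = √(λ_max/λ_min) = √((25/4) / (25/4356)) = 33.0000


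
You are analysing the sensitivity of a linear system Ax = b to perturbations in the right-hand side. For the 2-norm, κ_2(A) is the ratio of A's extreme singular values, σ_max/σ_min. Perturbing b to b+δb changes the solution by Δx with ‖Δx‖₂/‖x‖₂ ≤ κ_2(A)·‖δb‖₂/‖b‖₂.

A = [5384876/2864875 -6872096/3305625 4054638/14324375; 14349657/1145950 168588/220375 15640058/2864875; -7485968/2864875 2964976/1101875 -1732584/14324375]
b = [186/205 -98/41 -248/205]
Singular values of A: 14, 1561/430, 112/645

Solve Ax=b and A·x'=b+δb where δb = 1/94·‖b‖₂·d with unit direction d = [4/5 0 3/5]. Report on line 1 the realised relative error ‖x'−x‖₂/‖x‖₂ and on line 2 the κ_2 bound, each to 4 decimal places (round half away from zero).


0.3045
0.8577

largest singular value 14, smallest 112/645
κ = σ_max/σ_min = 14/(112/645) = 80.6250
bound on ‖Δx‖/‖x‖: κ·ε = 80.6250·1/94 = 0.8577
solve Ax = b  →  x = [-0.0725 -0.5289 -0.1973]
‖b‖ = 2.8284, ‖x‖ = 0.5691
with δb = [0.0241 0.0000 0.0181], A·Δx = δb → ‖Δx‖ = 0.1733
realised ‖Δx‖/‖x‖ = 0.3045
tightness: 0.3045 against a bound of 0.8577 (unrounded ratio ≈ 0.3550)


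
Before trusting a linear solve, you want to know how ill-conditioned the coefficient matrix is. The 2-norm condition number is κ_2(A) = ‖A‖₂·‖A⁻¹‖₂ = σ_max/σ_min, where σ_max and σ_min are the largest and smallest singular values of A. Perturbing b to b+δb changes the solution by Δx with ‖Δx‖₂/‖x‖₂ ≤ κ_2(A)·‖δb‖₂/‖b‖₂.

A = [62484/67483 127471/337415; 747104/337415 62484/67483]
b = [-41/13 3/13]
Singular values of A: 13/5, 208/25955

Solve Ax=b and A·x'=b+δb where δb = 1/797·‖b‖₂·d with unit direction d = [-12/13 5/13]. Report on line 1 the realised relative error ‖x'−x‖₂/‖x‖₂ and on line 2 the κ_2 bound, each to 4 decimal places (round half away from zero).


from the listed singular values, σ₁ = 13/5, σ_n = 208/25955
κ_2(A) = (13/5) / (208/25955) = 324.4375
perturbation bound = 324.4375·1/797 = 0.4071
solve Ax = b  →  x = [-144.3362 345.4068]
2-norm of b is 3.1623; of x, 374.3512
δb = ε·‖b‖·d = [-0.0037 0.0015]; solving A·Δx = δb gives ‖Δx‖ = 0.4951
realised ‖Δx‖/‖x‖ = 0.0013
realised/bound (from unrounded values) ≈ 0.0032

0.0013
0.4071


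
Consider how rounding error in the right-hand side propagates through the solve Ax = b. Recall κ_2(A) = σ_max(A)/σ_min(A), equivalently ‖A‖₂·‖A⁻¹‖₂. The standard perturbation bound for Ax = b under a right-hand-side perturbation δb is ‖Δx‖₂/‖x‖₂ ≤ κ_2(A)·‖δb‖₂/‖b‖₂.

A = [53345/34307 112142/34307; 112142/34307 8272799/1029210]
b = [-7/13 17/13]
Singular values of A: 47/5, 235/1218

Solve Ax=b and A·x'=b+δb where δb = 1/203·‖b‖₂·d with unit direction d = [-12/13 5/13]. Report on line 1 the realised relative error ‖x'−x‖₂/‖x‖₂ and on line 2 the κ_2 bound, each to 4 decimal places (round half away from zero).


from the listed singular values, σ₁ = 47/5, σ_n = 235/1218
κ = σ_max/σ_min = (47/5)/(235/1218) = 48.7200
worst-case relative error ≤ 48.7200 × 1/203 = 0.2400
solve Ax = b  →  x = [-4.7434 2.0917]
‖b‖₂ = 1.4142 and ‖x‖₂ = 5.1841
δb = ε·‖b‖·d = [-0.0064 0.0027]; solving A·Δx = δb gives ‖Δx‖ = 0.0361
realised ‖Δx‖/‖x‖ = 0.0070
tightness: 0.0070 against a bound of 0.2400 (unrounded ratio ≈ 0.0290)

0.0070
0.2400


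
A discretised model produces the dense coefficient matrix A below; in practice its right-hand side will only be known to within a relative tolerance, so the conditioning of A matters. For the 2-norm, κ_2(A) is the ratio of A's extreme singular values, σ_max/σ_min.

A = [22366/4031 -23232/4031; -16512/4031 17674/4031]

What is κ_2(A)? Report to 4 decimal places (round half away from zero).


form AᵀA = [772884100/16248961 -811440000/16248961; -811440000/16248961 852096100/16248961] with trace 1932200/19321 and determinant 10000/19321
char-poly roots: 100 and 100/19321
σ_max=√100=10, σ_min=√(100/19321)=(10/139) → κ = 139.0000

139.0000


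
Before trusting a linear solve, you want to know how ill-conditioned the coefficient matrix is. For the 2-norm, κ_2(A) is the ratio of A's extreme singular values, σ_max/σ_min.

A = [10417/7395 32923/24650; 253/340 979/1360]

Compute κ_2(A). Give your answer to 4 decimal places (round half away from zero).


M = AᵀA = [1536821/605520 48786353/20184000; 48786353/20184000 309765929/134560000]. tr(M)=6969721/1440000, det(M)=14641/36000000
char-poly roots: 121/25 and 121/1440000
κ_2(A) = √(λ_max/λ_min) = √((121/25) / (121/1440000)) = 240.0000

240.0000


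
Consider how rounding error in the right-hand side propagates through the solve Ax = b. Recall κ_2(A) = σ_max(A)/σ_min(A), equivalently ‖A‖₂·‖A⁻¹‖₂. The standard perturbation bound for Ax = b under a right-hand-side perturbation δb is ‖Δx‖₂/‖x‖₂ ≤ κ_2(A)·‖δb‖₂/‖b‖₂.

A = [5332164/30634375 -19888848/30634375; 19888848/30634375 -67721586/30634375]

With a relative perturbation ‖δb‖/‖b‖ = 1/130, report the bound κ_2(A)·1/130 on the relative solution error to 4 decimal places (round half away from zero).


1.2065

AᵀA = [678397196304/1501543890625 -2324727887328/1501543890625; -2324727887328/1501543890625 7970847176196/1501543890625]; tr = 13838790996/2402470225, det = 129600/96098809
char-poly roots: 144/25 and 22500/96098809
σ_max=√(144/25)=(12/5), σ_min=√(22500/96098809)=(150/9803) → κ = 156.8480
perturbation bound = 156.8480·1/130 = 1.2065


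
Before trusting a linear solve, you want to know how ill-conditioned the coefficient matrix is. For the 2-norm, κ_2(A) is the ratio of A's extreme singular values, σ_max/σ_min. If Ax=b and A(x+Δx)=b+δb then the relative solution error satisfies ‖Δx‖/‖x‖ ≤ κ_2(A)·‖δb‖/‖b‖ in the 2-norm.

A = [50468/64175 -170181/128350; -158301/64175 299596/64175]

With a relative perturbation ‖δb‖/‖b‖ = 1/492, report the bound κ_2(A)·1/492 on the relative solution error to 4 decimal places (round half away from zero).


M = AᵀA = [2598233/387617 -4867830/387617; -4867830/387617 36516953/1550468]. tr(M)=2759405/91204, det(M)=14641/91204
λ_max, λ_min = (2759405/91204 ± √7608974682969/8318169616)/2 = 121/4, 121/22801
κ_2(A) = √(λ_max/λ_min) = √((121/4) / (121/22801)) = 75.5000
κ_2(A)·‖δb‖/‖b‖ = 0.1535

0.1535


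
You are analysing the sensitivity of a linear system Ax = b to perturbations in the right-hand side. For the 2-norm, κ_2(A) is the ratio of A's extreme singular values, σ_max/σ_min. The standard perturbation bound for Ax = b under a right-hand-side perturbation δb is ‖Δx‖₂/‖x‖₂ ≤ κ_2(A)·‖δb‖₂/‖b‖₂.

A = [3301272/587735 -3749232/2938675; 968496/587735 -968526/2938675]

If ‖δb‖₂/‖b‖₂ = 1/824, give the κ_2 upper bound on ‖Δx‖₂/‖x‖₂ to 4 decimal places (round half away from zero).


AᵀA = [473455252800/13817297209 -106521985440/13817297209; -106521985440/13817297209 23991653124/13817297209]; tr = 295923204/8219689, det = 518400/8219689
λ_max, λ_min = (295923204/8219689 ± √87553498318515216/67563287256721)/2 = 36, 14400/8219689
σ_max=√36=6, σ_min=√(14400/8219689)=(120/2867) → κ = 143.3500
bound on ‖Δx‖/‖x‖: κ·ε = 143.3500·1/824 = 0.1740

0.1740


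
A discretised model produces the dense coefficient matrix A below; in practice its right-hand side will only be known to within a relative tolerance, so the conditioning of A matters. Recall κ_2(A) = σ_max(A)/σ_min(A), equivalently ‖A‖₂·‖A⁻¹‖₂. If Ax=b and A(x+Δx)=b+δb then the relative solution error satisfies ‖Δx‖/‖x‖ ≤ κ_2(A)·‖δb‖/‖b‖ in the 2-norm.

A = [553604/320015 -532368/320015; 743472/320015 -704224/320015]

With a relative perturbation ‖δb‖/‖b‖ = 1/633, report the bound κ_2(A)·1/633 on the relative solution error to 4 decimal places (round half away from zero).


M = AᵀA = [34369120144/4096384009 -32731675200/4096384009; -32731675200/4096384009 31173885184/4096384009]. tr(M)=77934608/4870849, det(M)=16384/4870849
eigenvalues of AᵀA: λ = (tr ± √(tr²−4·det))/2 = 16, 1024/4870849
so κ_2 = √(16 / (1024/4870849)) = 275.8750
bound on ‖Δx‖/‖x‖: κ·ε = 275.8750·1/633 = 0.4358

0.4358


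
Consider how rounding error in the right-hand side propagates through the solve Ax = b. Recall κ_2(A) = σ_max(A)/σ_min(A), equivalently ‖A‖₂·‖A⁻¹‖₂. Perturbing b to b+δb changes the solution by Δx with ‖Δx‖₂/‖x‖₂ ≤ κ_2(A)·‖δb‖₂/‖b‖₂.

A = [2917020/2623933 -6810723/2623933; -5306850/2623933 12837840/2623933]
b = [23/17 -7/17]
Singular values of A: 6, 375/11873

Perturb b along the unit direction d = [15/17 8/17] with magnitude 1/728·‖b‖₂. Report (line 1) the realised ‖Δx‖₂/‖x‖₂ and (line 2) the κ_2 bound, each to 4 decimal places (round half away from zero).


σ_max = 6, σ_min = 375/11873
condition number: 6 ÷ (375/11873) = 189.9680
perturbation bound = 189.9680·1/728 = 0.2609
solve Ax = b  →  x = [29.2899 12.0236]
‖b‖₂ = 1.4142 and ‖x‖₂ = 31.6618
re-solving with b+δb shifts x by Δx of norm 0.0615
relative error = 0.0019
so the bound overstates the realised error by a factor of ≈ 134.3295 (computed from the unrounded values)

0.0019
0.2609


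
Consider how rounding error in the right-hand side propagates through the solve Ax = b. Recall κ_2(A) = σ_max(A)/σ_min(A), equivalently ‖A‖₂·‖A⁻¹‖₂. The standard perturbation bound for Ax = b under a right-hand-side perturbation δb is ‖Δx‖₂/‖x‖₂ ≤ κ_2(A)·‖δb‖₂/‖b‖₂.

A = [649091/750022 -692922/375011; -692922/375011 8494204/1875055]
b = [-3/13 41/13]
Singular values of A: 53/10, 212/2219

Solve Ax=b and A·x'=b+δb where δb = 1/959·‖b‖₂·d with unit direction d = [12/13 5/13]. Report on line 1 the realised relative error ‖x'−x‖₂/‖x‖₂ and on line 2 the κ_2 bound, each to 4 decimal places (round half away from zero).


0.0033
0.0578

largest singular value 53/10, smallest 212/2219
κ = σ_max/σ_min = (53/10)/(212/2219) = 55.4750
worst-case relative error ≤ 55.4750 × 1/959 = 0.0578
solve Ax = b  →  x = [9.4441 4.5483]
‖b‖₂ = 3.1623 and ‖x‖₂ = 10.4823
re-solving with b+δb shifts x by Δx of norm 0.0345
dividing the unrounded norms, ‖Δx‖/‖x‖ = 0.0033
tightness: 0.0033 against a bound of 0.0578 (unrounded ratio ≈ 0.0569)


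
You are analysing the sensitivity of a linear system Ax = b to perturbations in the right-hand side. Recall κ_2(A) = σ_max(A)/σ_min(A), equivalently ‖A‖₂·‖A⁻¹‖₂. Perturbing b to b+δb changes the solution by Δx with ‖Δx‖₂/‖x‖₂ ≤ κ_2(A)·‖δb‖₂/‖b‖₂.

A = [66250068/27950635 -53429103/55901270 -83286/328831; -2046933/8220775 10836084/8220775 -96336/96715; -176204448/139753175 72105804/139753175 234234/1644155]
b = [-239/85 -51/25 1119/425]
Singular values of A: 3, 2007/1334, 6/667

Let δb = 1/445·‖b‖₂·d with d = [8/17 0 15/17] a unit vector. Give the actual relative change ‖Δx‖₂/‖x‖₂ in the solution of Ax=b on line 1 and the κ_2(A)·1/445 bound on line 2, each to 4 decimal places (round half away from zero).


0.0098
0.7494

σ_max = 3, σ_min = 6/667
condition number: 3 ÷ (6/667) = 333.5000
perturbation bound = 333.5000·1/445 = 0.7494
solve Ax = b  →  x = [34.5166 66.8436 81.8752]
2-norm of b is 4.3589; of x, 111.1890
Δx = A⁻¹·δb where δb = 1/445·4.3589·d; ‖Δx‖ = 1.0889
realised ‖Δx‖/‖x‖ = 0.0098
tightness: 0.0098 against a bound of 0.7494 (unrounded ratio ≈ 0.0131)


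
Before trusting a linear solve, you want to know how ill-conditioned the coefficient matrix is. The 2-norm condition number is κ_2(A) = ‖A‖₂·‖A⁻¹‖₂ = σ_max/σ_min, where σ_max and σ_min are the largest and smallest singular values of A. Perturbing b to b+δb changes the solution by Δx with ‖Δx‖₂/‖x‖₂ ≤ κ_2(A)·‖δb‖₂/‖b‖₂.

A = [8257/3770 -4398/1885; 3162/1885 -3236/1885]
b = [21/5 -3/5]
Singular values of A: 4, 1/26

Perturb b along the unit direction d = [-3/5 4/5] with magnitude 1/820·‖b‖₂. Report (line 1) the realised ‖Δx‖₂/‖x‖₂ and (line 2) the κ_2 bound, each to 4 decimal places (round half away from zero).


0.0017
0.1268

σ_max = 4, σ_min = 1/26
κ = σ_max/σ_min = 4/(1/26) = 104.0000
perturbation bound = 104.0000·1/820 = 0.1268
solve Ax = b  →  x = [-55.9655 -54.3362]
‖b‖₂ = 4.2426 and ‖x‖₂ = 78.0036
re-solving with b+δb shifts x by Δx of norm 0.1345
relative error = 0.0017
so the bound overstates the realised error by a factor of ≈ 73.5425 (computed from the unrounded values)


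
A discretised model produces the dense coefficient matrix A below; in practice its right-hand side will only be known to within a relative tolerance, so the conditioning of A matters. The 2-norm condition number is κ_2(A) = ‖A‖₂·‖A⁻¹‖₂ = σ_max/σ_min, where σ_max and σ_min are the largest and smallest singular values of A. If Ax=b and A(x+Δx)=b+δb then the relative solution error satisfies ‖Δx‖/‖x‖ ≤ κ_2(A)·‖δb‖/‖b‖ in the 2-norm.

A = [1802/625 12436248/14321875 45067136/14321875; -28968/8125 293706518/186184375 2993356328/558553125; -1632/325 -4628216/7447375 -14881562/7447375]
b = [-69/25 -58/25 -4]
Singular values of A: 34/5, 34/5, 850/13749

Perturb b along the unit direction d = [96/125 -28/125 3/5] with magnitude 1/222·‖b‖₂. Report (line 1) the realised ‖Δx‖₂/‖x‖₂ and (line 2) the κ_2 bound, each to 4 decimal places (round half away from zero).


largest singular value 34/5, smallest 850/13749
κ = σ_max/σ_min = (34/5)/(850/13749) = 109.9920
κ_2(A)·‖δb‖/‖b‖ = 0.4955
solve Ax = b  →  x = [0.4412 62.0308 -18.3987]
2-norm of b is 5.3852; of x, 64.7033
δb = ε·‖b‖·d = [0.0186 -0.0054 0.0146]; solving A·Δx = δb gives ‖Δx‖ = 0.3924
realised ‖Δx‖/‖x‖ = 0.0061
realised/bound (from unrounded values) ≈ 0.0122

0.0061
0.4955


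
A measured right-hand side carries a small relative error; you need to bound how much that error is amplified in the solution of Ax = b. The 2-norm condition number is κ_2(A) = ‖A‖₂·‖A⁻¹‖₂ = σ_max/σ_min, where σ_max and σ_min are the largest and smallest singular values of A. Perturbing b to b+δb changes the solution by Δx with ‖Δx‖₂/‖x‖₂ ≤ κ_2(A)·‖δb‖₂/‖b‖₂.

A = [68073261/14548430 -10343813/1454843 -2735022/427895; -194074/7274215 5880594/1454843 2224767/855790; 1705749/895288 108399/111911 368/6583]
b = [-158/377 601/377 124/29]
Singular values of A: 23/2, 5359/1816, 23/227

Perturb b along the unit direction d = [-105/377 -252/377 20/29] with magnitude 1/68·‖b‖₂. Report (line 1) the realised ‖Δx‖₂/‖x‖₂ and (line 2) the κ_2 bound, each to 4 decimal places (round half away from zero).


0.0336
1.6691

largest singular value 23/2, smallest 23/227
κ = σ_max/σ_min = (23/2)/(23/227) = 113.5000
worst-case relative error ≤ 113.5000 × 1/68 = 1.6691
solve Ax = b  →  x = [6.7367 -9.7509 15.8435]
2-norm of b is 4.5826; of x, 19.7858
with δb = [-0.0188 -0.0450 0.0465], A·Δx = δb → ‖Δx‖ = 0.6651
realised ‖Δx‖/‖x‖ = 0.0336
tightness: 0.0336 against a bound of 1.6691 (unrounded ratio ≈ 0.0201)


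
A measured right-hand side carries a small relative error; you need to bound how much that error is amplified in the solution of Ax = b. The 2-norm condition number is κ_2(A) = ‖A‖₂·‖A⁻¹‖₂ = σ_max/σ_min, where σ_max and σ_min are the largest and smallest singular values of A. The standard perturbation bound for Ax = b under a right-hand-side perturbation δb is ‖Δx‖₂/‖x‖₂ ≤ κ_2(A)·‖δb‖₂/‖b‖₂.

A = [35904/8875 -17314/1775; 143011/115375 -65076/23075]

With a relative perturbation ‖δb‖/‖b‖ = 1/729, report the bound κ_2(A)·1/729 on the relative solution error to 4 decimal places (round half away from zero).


form AᵀA = [381295321/21298225 -182982492/4259645; -182982492/4259645 87834868/851929] with trace 15249509/126025 and determinant 58564/126025
λ_max, λ_min = (15249509/126025 ± √232518002628681/15882300625)/2 = 121, 484/126025
κ = σ_max/σ_min = 11/(22/355) = 177.5000
bound on ‖Δx‖/‖x‖: κ·ε = 177.5000·1/729 = 0.2435

0.2435


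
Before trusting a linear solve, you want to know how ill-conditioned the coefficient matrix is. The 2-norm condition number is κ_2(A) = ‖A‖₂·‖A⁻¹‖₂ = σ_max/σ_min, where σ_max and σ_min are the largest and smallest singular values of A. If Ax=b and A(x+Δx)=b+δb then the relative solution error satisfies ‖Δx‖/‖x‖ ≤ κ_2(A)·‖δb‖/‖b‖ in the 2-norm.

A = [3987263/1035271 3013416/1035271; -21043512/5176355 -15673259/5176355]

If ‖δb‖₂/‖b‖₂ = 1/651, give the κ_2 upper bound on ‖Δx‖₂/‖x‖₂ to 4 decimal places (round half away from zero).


AᵀA = [999151073809/31860465025 749348949888/31860465025; 749348949888/31860465025 562030853041/31860465025]; tr = 62447277074/1274418601, det = 37515625/1274418601
solving λ² − 62447277074/1274418601·λ + 37515625/1274418601 = 0 gives λ = 49, 765625/1274418601
σ_max=√49=7, σ_min=√(765625/1274418601)=(875/35699) → κ = 285.5920
κ_2(A)·‖δb‖/‖b‖ = 0.4387

0.4387


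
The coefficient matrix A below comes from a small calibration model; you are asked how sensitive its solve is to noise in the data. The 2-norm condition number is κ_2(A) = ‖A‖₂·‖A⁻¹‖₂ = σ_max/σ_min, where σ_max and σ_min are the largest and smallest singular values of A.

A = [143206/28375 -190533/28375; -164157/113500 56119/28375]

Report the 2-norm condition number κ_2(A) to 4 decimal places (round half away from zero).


283.7500

M = AᵀA = [568119769/20611600 -189366723/5152900; -189366723/5152900 63123466/1288225]. tr(M)=63123809/824464, det(M)=60025/824464
solving λ² − 63123809/824464·λ + 60025/824464 = 0 gives λ = 1225/16, 49/51529
so κ_2 = √((1225/16) / (49/51529)) = 283.7500


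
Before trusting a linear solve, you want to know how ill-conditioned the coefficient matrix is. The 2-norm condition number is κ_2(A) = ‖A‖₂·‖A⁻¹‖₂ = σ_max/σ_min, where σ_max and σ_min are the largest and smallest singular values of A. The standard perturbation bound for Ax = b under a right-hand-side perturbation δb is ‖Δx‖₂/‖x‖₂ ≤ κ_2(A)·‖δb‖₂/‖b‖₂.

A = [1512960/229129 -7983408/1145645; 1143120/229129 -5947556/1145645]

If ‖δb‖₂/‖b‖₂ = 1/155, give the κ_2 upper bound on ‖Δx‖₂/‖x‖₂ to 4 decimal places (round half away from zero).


1.9115

AᵀA = [3595771296000/52500098641 -3775469436480/52500098641; -3775469436480/52500098641 3964329026704/52500098641]; tr = 8989417744/62425801, det = 14745600/62425801
λ_max, λ_min = (8989417744/62425801 ± √80805949352577147136/3896980630491601)/2 = 144, 102400/62425801
so κ_2 = √(144 / (102400/62425801)) = 296.2875
κ_2(A)·‖δb‖/‖b‖ = 1.9115


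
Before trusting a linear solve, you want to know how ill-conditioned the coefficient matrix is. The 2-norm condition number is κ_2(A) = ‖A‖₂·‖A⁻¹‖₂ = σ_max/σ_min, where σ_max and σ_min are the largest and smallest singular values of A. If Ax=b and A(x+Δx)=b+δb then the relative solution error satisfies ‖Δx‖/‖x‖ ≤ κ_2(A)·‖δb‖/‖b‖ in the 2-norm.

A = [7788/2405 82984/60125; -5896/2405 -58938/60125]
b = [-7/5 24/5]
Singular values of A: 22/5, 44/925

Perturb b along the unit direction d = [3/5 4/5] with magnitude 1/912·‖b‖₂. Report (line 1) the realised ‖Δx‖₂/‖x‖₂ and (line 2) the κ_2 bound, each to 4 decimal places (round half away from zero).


σ_max = 22/5, σ_min = 44/925
κ = σ_max/σ_min = (22/5)/(44/925) = 92.5000
κ_2(A)·‖δb‖/‖b‖ = 0.1014
solve Ax = b  →  x = [-25.0962 57.8671]
‖b‖₂ = 5.0000 and ‖x‖₂ = 63.0747
Δx = A⁻¹·δb where δb = 1/912·5.0000·d; ‖Δx‖ = 0.1153
dividing the unrounded norms, ‖Δx‖/‖x‖ = 0.0018
tightness: 0.0018 against a bound of 0.1014 (unrounded ratio ≈ 0.0180)

0.0018
0.1014


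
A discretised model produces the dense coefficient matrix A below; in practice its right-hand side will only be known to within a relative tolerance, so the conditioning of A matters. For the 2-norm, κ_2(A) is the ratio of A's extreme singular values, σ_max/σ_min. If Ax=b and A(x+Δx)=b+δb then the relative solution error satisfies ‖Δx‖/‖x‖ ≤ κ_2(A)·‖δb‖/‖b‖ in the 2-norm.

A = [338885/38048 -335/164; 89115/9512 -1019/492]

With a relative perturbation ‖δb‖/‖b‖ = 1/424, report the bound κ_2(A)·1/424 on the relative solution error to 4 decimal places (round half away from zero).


form AᵀA = [287641825/1721344 -8089795/215168; -8089795/215168 1024193/121032] with trace 1618009/9216 and determinant 70225/147456
λ_max, λ_min = (1618009/9216 ± √2617791325681/84934656)/2 = 2809/16, 25/9216
σ_max=√(2809/16)=(53/4), σ_min=√(25/9216)=(5/96) → κ = 254.4000
perturbation bound = 254.4000·1/424 = 0.6000

0.6000


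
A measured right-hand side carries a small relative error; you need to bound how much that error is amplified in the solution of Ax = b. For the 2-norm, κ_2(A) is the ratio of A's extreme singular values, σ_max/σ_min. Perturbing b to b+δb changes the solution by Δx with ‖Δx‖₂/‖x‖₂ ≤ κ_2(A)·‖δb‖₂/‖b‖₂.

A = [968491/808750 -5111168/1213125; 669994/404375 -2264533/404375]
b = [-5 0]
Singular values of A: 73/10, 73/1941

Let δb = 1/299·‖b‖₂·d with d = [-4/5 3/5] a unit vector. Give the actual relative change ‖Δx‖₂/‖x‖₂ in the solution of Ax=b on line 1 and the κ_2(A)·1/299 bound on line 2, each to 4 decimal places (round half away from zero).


σ_max = 73/10, σ_min = 73/1941
κ_2(A) = (73/10) / (73/1941) = 194.1000
worst-case relative error ≤ 194.1000 × 1/299 = 0.6492
solve Ax = b  →  x = [101.9868 30.1742]
‖b‖₂ = 5.0000 and ‖x‖₂ = 106.3570
with δb = [-0.0134 0.0100], A·Δx = δb → ‖Δx‖ = 0.4446
relative error = 0.0042
realised/bound (from unrounded values) ≈ 0.0064

0.0042
0.6492


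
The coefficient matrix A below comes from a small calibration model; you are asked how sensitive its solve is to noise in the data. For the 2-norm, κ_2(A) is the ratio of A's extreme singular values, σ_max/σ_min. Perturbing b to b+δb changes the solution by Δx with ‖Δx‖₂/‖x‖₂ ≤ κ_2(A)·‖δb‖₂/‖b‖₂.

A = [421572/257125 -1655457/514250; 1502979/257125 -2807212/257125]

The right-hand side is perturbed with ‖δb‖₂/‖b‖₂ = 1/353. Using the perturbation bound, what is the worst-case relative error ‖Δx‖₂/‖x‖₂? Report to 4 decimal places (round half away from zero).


0.5142

AᵀA = [3898670121/105781225 -292360182/4231249; -292360182/4231249 54819671569/423124900]; tr = 243648277/1464100, det = 30769209/36602500
eigenvalues of AᵀA: λ = (tr ± √(tr²−4·det))/2 = 16641/100, 1849/366025
κ = σ_max/σ_min = (129/10)/(43/605) = 181.5000
perturbation bound = 181.5000·1/353 = 0.5142


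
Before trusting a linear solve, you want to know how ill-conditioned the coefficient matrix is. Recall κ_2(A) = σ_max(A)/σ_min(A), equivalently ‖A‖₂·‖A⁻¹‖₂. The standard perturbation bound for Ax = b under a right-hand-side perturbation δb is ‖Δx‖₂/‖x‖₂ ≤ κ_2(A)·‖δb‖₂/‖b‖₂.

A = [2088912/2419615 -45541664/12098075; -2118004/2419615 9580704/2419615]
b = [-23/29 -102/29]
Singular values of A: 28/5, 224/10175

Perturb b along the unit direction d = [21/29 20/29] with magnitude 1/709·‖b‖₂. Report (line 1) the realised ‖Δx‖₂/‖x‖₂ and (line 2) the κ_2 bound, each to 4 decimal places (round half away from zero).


σ_max = 28/5, σ_min = 224/10175
κ_2(A) = (28/5) / (224/10175) = 254.3750
κ_2(A)·‖δb‖/‖b‖ = 0.3588
solve Ax = b  →  x = [-132.8702 -30.2619]
‖b‖₂ = 3.6056 and ‖x‖₂ = 136.2728
δb = ε·‖b‖·d = [0.0037 0.0035]; solving A·Δx = δb gives ‖Δx‖ = 0.2310
dividing the unrounded norms, ‖Δx‖/‖x‖ = 0.0017
so the bound overstates the realised error by a factor of ≈ 211.6535 (computed from the unrounded values)

0.0017
0.3588


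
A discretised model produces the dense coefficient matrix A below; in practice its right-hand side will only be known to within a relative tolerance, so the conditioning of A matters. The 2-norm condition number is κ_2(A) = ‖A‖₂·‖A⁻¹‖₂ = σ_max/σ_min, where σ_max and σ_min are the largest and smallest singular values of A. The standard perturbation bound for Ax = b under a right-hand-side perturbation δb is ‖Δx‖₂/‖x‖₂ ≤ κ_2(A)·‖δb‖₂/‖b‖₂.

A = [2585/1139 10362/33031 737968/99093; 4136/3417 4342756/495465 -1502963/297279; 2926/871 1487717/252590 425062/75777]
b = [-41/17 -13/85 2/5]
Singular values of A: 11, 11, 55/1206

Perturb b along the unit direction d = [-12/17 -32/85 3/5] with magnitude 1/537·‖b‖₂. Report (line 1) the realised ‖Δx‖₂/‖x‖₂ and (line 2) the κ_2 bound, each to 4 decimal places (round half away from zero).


0.0023
0.4492

from the listed singular values, σ₁ = 11, σ_n = 55/1206
κ = σ_max/σ_min = 11/(55/1206) = 241.2000
perturbation bound = 241.2000·1/537 = 0.4492
solve Ax = b  →  x = [-40.5161 12.2161 11.5088]
‖b‖ = 2.4495, ‖x‖ = 43.8547
re-solving with b+δb shifts x by Δx of norm 0.1000
dividing the unrounded norms, ‖Δx‖/‖x‖ = 0.0023
tightness: 0.0023 against a bound of 0.4492 (unrounded ratio ≈ 0.0051)


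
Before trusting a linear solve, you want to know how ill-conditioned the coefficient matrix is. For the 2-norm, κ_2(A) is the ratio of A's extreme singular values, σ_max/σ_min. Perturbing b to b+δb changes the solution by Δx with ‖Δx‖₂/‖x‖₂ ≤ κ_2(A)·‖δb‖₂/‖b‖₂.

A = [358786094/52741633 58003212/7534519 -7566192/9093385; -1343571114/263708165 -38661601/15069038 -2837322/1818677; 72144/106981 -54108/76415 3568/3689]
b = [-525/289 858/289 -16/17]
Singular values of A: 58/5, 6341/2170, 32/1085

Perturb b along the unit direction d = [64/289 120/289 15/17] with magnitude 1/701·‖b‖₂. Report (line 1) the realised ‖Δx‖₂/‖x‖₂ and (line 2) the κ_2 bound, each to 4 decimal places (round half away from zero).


0.2384
0.5611

σ_max = 58/5, σ_min = 32/1085
κ = σ_max/σ_min = (58/5)/(32/1085) = 393.3125
worst-case relative error ≤ 393.3125 × 1/701 = 0.5611
solve Ax = b  →  x = [-0.5291 0.1805 -0.4720]
‖b‖ = 3.6056, ‖x‖ = 0.7317
δb = ε·‖b‖·d = [0.0011 0.0021 0.0045]; solving A·Δx = δb gives ‖Δx‖ = 0.1744
dividing the unrounded norms, ‖Δx‖/‖x‖ = 0.2384
so the bound overstates the realised error by a factor of ≈ 2.3540 (computed from the unrounded values)


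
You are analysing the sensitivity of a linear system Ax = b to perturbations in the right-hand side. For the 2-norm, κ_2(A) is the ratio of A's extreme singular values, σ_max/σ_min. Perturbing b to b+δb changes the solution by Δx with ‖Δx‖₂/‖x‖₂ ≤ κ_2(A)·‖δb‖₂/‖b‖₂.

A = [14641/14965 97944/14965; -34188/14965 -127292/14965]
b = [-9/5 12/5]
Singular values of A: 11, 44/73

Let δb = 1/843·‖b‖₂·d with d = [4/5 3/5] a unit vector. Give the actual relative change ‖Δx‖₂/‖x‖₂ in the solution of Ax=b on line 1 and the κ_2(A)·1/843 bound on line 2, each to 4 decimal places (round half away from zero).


largest singular value 11, smallest 44/73
κ = σ_max/σ_min = 11/(44/73) = 18.2500
κ_2(A)·‖δb‖/‖b‖ = 0.0216
solve Ax = b  →  x = [-0.0599 -0.2661]
‖b‖₂ = 3.0000 and ‖x‖₂ = 0.2727
δb = ε·‖b‖·d = [0.0028 0.0021]; solving A·Δx = δb gives ‖Δx‖ = 0.0059
dividing the unrounded norms, ‖Δx‖/‖x‖ = 0.0216
realised/bound = 1 exactly: the bound is attained for this b and d

0.0216
0.0216


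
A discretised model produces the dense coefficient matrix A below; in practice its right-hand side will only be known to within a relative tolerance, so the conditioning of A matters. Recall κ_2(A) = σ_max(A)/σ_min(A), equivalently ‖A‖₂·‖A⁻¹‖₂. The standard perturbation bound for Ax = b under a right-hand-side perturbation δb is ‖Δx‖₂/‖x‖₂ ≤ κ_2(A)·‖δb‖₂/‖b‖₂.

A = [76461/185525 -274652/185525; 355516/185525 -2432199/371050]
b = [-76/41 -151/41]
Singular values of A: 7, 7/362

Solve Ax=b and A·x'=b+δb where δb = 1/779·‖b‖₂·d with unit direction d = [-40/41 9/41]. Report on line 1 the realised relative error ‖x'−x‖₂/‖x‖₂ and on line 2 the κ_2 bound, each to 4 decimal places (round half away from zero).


0.0053
0.4647

largest singular value 7, smallest 7/362
condition number: 7 ÷ (7/362) = 362.0000
worst-case relative error ≤ 362.0000 × 1/779 = 0.4647
solve Ax = b  →  x = [49.4857 15.0286]
‖b‖₂ = 4.1231 and ‖x‖₂ = 51.7174
re-solving with b+δb shifts x by Δx of norm 0.2737
dividing the unrounded norms, ‖Δx‖/‖x‖ = 0.0053
tightness: 0.0053 against a bound of 0.4647 (unrounded ratio ≈ 0.0114)


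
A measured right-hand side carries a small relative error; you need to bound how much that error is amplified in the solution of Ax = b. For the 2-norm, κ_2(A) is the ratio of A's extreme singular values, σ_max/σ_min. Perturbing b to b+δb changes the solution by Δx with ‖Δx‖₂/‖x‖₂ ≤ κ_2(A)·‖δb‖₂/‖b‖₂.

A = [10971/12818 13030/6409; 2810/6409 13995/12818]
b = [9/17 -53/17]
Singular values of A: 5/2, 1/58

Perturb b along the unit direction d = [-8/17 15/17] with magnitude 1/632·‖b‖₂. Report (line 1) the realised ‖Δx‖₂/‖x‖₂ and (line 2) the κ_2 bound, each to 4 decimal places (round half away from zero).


largest singular value 5/2, smallest 1/58
κ_2(A) = (5/2) / (1/58) = 145.0000
perturbation bound = 145.0000·1/632 = 0.2294
solve Ax = b  →  x = [160.4615 -67.2923]
2-norm of b is 3.1623; of x, 174.0005
Δx = A⁻¹·δb where δb = 1/632·3.1623·d; ‖Δx‖ = 0.2902
dividing the unrounded norms, ‖Δx‖/‖x‖ = 0.0017
so the bound overstates the realised error by a factor of ≈ 137.5594 (computed from the unrounded values)

0.0017
0.2294


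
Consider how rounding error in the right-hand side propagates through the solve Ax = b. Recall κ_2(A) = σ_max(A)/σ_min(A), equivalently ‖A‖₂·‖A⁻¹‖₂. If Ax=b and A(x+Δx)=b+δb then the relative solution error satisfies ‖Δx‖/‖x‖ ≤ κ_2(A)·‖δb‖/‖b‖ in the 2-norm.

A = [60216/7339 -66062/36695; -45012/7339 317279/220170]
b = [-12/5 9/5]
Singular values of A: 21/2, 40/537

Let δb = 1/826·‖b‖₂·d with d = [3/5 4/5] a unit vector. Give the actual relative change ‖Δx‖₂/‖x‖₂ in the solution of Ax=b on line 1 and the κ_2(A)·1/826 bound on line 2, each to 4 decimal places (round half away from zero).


from the listed singular values, σ₁ = 21/2, σ_n = 40/537
κ = σ_max/σ_min = (21/2)/(40/537) = 140.9625
bound on ‖Δx‖/‖x‖: κ·ε = 140.9625·1/826 = 0.1707
solve Ax = b  →  x = [-0.2787 0.0627]
2-norm of b is 3.0000; of x, 0.2857
δb = ε·‖b‖·d = [0.0022 0.0029]; solving A·Δx = δb gives ‖Δx‖ = 0.0488
dividing the unrounded norms, ‖Δx‖/‖x‖ = 0.1707
tightness: 0.1707 against a bound of 0.1707; the bound is attained (ratio 1)

0.1707
0.1707


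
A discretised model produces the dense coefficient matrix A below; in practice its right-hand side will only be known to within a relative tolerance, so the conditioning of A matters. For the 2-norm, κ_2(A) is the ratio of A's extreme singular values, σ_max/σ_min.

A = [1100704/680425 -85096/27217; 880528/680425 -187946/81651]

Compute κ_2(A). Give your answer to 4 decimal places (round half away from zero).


form AᵀA = [79475154176/18519127225 -89297647648/11111476335; -89297647648/11111476335 100495661860/6666885801] with trace 11168401156/576720225 and determinant 59969536/576720225
char-poly roots: 484/25 and 123904/23068809
σ_max=√(484/25)=(22/5), σ_min=√(123904/23068809)=(352/4803) → κ = 60.0375

60.0375


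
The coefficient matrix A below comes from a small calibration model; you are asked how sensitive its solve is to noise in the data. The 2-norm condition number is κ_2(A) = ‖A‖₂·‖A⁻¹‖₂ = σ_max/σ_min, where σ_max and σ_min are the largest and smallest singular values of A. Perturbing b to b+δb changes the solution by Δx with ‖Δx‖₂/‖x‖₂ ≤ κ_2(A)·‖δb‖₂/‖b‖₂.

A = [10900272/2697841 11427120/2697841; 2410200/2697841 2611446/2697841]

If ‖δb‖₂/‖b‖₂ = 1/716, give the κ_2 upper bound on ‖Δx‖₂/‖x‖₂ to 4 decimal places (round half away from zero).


form AᵀA = [74137414464/4329771601 77842250640/4329771601; 77842250640/4329771601 81736300836/4329771601] with trace 185343300/5148361 and determinant 82944/5148361
λ_max, λ_min = (185343300/5148361 ± √34350430752270864/26505620986321)/2 = 36, 2304/5148361
σ_max=√36=6, σ_min=√(2304/5148361)=(48/2269) → κ = 283.6250
bound on ‖Δx‖/‖x‖: κ·ε = 283.6250·1/716 = 0.3961

0.3961


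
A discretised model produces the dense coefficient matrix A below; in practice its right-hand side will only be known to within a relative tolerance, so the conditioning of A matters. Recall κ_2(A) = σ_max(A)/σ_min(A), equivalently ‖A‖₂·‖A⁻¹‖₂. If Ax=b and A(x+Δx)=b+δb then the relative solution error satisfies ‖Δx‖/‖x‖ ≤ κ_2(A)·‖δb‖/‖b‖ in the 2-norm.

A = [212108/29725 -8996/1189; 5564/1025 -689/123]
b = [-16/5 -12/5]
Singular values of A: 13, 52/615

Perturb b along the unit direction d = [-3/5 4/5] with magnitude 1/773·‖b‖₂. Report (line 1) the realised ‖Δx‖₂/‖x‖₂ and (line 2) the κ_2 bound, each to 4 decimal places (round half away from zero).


σ_max = 13, σ_min = 52/615
condition number: 13 ÷ (52/615) = 153.7500
bound on ‖Δx‖/‖x‖: κ·ε = 153.7500·1/773 = 0.1989
solve Ax = b  →  x = [-0.2122 0.2228]
‖b‖ = 4.0000, ‖x‖ = 0.3077
δb = ε·‖b‖·d = [-0.0031 0.0041]; solving A·Δx = δb gives ‖Δx‖ = 0.0612
realised ‖Δx‖/‖x‖ = 0.1989
tightness: 0.1989 against a bound of 0.1989; the bound is attained (ratio 1)

0.1989
0.1989


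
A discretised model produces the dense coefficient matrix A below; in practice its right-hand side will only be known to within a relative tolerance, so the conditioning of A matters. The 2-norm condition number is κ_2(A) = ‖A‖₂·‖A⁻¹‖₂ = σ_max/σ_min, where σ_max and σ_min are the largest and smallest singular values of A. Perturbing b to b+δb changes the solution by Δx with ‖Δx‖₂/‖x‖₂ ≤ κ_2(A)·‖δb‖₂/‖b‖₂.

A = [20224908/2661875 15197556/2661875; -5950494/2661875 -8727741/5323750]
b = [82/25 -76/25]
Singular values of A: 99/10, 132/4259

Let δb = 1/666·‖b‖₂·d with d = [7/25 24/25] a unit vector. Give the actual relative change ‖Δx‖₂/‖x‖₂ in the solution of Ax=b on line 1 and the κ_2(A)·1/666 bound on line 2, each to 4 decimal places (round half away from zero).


largest singular value 99/10, smallest 132/4259
κ_2(A) = (99/10) / (132/4259) = 319.4250
bound on ‖Δx‖/‖x‖: κ·ε = 319.4250·1/666 = 0.4796
solve Ax = b  →  x = [39.0414 -51.3818]
2-norm of b is 4.4721; of x, 64.5316
Δx = A⁻¹·δb where δb = 1/666·4.4721·d; ‖Δx‖ = 0.2167
realised ‖Δx‖/‖x‖ = 0.0034
so the bound overstates the realised error by a factor of ≈ 142.8540 (computed from the unrounded values)

0.0034
0.4796


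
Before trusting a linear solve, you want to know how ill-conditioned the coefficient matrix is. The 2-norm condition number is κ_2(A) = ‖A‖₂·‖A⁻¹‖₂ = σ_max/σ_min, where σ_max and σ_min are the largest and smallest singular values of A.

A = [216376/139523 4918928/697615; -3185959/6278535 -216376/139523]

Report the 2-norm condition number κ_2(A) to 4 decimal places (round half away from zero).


46.6875

form AᵀA = [62437802401/23450328225 6108510856/521118405; 6108510856/521118405 15090016064/289510225] with trace 152852957/2790045 and determinant 479785216/348755625
solving λ² − 152852957/2790045·λ + 479785216/348755625 = 0 gives λ = 1369/25, 350464/13950225
so κ_2 = √((1369/25) / (350464/13950225)) = 46.6875


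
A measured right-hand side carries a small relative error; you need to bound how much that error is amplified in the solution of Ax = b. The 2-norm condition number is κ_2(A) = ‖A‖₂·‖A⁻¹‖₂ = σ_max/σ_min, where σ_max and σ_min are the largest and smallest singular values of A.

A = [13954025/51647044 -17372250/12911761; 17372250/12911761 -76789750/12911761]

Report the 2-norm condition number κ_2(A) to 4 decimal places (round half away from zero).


AᵀA = [2988361650625/1586803779856 -1659267028125/198350472482; -1659267028125/198350472482 3687365125000/99175236241]; tr = 36874600625/943964176, det = 9765625/235991044
solving λ² − 36874600625/943964176·λ + 9765625/235991044 = 0 gives λ = 625/16, 62500/58997761
κ_2(A) = √(λ_max/λ_min) = √((625/16) / (62500/58997761)) = 192.0250

192.0250


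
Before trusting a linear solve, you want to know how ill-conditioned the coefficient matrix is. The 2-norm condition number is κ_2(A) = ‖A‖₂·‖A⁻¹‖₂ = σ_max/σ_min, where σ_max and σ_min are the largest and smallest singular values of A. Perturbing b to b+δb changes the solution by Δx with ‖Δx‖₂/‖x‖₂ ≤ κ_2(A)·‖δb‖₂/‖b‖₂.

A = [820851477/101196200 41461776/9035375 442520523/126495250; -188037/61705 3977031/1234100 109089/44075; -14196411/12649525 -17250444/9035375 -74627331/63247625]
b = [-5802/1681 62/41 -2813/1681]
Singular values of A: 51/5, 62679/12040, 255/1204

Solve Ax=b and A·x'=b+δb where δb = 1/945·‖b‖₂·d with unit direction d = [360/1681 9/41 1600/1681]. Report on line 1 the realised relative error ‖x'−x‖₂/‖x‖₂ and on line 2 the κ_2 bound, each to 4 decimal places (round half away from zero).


0.0022
0.0510

σ_max = 51/5, σ_min = 255/1204
κ_2(A) = (51/5) / (255/1204) = 48.1600
perturbation bound = 48.1600·1/945 = 0.0510
solve Ax = b  →  x = [-0.4658 5.7706 -7.4760]
2-norm of b is 4.1231; of x, 9.4555
δb = ε·‖b‖·d = [0.0009 0.0010 0.0042]; solving A·Δx = δb gives ‖Δx‖ = 0.0206
dividing the unrounded norms, ‖Δx‖/‖x‖ = 0.0022
tightness: 0.0022 against a bound of 0.0510 (unrounded ratio ≈ 0.0428)
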